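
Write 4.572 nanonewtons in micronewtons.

nano = 10^-9, micro = 10^-6; factor is 10^-3.
4.572 × 10^-3 = 0.004572

0.004572 micronewtons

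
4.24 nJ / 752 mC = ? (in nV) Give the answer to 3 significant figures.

5.64 nV

(4.24 × 10^-9) / (752 × 10^-3) = 0.0056383 × 10^-6 V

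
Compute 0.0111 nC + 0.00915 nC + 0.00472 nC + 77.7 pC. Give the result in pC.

In pC:
  0.0111 nC = 0.0111 × 10³ pC = 11.1
  0.00915 nC = 0.00915 × 10³ pC = 9.15
  0.00472 nC = 0.00472 × 10³ pC = 4.72
  77.7 pC → 77.7
Sum: 11.1 + 9.15 + 4.72 + 77.7 = 102.67

102.67 pC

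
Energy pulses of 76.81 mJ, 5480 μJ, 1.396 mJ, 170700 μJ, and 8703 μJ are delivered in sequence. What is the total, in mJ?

In mJ:
  76.81 mJ → 76.81
  5480 μJ = 5480 × 10^-3 mJ = 5.48
  1.396 mJ → 1.396
  170700 μJ = 170700 × 10^-3 mJ = 170.7
  8703 μJ = 8703 × 10^-3 mJ = 8.703
Sum: 76.81 + 5.48 + 1.396 + 170.7 + 8.703 = 263.089

263.089 mJ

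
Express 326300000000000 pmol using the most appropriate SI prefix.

= 326.3 mol; mantissa already in [1, 1000).

326.3 mol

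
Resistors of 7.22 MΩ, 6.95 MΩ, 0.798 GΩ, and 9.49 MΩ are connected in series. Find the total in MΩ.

821.66 MΩ

In MΩ:
  7.22 MΩ → 7.22
  6.95 MΩ → 6.95
  0.798 GΩ = 0.798 × 10^3 MΩ = 798
  9.49 MΩ → 9.49
Sum: 7.22 + 6.95 + 798 + 9.49 = 821.66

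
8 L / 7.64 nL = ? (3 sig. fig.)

1050000000

(8) / (7.64 × 10^-9) = 1.047 × 10^9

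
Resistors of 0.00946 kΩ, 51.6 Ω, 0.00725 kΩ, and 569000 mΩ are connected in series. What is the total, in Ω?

637.31 Ω

In Ω:
  0.00946 kΩ = 0.00946 × 10³ Ω = 9.46
  51.6 Ω → 51.6
  0.00725 kΩ = 0.00725 × 10³ Ω = 7.25
  569000 mΩ = 569000 × 10⁻³ Ω = 569
Sum: 9.46 + 51.6 + 7.25 + 569 = 637.31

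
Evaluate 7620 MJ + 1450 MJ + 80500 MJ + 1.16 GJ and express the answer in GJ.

90.73 GJ

In GJ:
  7620 MJ = 7620 × 10^-3 GJ = 7.62
  1450 MJ = 1450 × 10^-3 GJ = 1.45
  80500 MJ = 80500 × 10^-3 GJ = 80.5
  1.16 GJ → 1.16
Sum: 7.62 + 1.45 + 80.5 + 1.16 = 90.73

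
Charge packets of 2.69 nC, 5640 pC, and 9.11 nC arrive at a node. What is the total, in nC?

In nC:
  2.69 nC → 2.69
  5640 pC = 5640 × 10^-3 nC = 5.64
  9.11 nC → 9.11
Sum: 2.69 + 5.64 + 9.11 = 17.44

17.44 nC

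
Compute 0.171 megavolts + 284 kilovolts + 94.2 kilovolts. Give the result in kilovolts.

549.2 kilovolts

In kilovolts:
  0.171 megavolts = 0.171e3 kilovolts = 171
  284 kilovolts → 284
  94.2 kilovolts → 94.2
Sum: 171 + 284 + 94.2 = 549.2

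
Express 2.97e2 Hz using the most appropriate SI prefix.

= 297 Hz; mantissa already in [1, 1000).

297 Hz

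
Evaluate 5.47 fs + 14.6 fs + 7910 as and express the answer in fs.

27.98 fs

In fs:
  5.47 fs → 5.47
  14.6 fs → 14.6
  7910 as = 7910 × 10⁻³ fs = 7.91
Sum: 5.47 + 14.6 + 7.91 = 27.98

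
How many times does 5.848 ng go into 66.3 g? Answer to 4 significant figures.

(66.3) / (5.848e-9) = 11.337e9

11340000000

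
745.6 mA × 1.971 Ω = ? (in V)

745.6 × 10^-3 × 1.971 = 1469.5776 × 10^-3 V

1.4695776 V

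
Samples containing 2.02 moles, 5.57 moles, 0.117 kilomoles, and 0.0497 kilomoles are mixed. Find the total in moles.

In moles:
  2.02 moles → 2.02
  5.57 moles → 5.57
  0.117 kilomoles = 0.117 × 10^3 moles = 117
  0.0497 kilomoles = 0.0497 × 10^3 moles = 49.7
Sum: 2.02 + 5.57 + 117 + 49.7 = 174.29

174.29 moles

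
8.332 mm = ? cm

0.8332 cm

milli = 10⁻³, centi = 10⁻²; factor is 10⁻¹.
8.332 × 10⁻¹ = 0.8332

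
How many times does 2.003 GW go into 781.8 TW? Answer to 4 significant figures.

(781.8e12) / (2.003e9) = 390.31e3

390300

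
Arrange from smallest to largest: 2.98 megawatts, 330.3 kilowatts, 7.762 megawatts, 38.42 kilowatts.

2.98 megawatts = 2980000 watts
330.3 kilowatts = 330300 watts
7.762 megawatts = 7762000 watts
38.42 kilowatts = 38420 watts

38.42 kilowatts < 330.3 kilowatts < 2.98 megawatts < 7.762 megawatts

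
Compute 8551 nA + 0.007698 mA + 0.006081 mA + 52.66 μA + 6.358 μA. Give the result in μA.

81.348 μA

In μA:
  8551 nA = 8551 × 10^-3 μA = 8.551
  0.007698 mA = 0.007698 × 10^3 μA = 7.698
  0.006081 mA = 0.006081 × 10^3 μA = 6.081
  52.66 μA → 52.66
  6.358 μA → 6.358
Sum: 8.551 + 7.698 + 6.081 + 52.66 + 6.358 = 81.348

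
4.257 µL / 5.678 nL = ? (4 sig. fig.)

749.7

(4.257e-6) / (5.678e-9) = 0.74974e3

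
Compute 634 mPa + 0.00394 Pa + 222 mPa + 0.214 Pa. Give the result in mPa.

In mPa:
  634 mPa → 634
  0.00394 Pa = 0.00394 × 10^3 mPa = 3.94
  222 mPa → 222
  0.214 Pa = 0.214 × 10^3 mPa = 214
Sum: 634 + 3.94 + 222 + 214 = 1073.94

1073.94 mPa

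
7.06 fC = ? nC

femto = 10^-15, nano = 10^-9; factor is 10^-6.
7.06 × 10^-6 = 0.00000706

0.00000706 nC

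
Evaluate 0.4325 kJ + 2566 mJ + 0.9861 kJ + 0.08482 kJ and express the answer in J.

In J:
  0.4325 kJ = 0.4325 × 10^3 J = 432.5
  2566 mJ = 2566 × 10^-3 J = 2.566
  0.9861 kJ = 0.9861 × 10^3 J = 986.1
  0.08482 kJ = 0.08482 × 10^3 J = 84.82
Sum: 432.5 + 2.566 + 986.1 + 84.82 = 1505.986

1505.986 J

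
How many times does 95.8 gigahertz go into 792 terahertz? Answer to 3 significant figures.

(792e12) / (95.8e9) = 8.267e3

8270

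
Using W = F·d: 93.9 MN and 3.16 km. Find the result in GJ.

296.724 GJ

93.9 × 10^6 × 3.16 × 10^3 = 296.724 × 10^9 J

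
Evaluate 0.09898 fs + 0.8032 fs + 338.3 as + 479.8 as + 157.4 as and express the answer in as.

1877.68 as

In as:
  0.09898 fs = 0.09898 × 10³ as = 98.98
  0.8032 fs = 0.8032 × 10³ as = 803.2
  338.3 as → 338.3
  479.8 as → 479.8
  157.4 as → 157.4
Sum: 98.98 + 803.2 + 338.3 + 479.8 + 157.4 = 1877.68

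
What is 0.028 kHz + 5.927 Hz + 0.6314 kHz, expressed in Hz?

In Hz:
  0.028 kHz = 0.028 × 10^3 Hz = 28
  5.927 Hz → 5.927
  0.6314 kHz = 0.6314 × 10^3 Hz = 631.4
Sum: 28 + 5.927 + 631.4 = 665.327

665.327 Hz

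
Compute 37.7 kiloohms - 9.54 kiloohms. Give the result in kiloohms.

28.16 kiloohms

In kiloohms:
  37.7 kiloohms → 37.7
  9.54 kiloohms → 9.54
Difference: 37.7 - 9.54 = 28.16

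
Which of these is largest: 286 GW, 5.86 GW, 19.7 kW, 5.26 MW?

286 GW

286 GW = 286000000000 W
5.86 GW = 5860000000 W
19.7 kW = 19700 W
5.26 MW = 5260000 W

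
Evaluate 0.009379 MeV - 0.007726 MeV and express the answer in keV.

In keV:
  0.009379 MeV = 0.009379 × 10^3 keV = 9.379
  0.007726 MeV = 0.007726 × 10^3 keV = 7.726
Difference: 9.379 - 7.726 = 1.653

1.653 keV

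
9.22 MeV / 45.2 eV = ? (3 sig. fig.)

204000

(9.22 × 10^6) / (45.2) = 0.204 × 10^6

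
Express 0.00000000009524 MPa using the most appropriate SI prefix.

95.24 µPa

= 95.24 × 10⁻⁶ Pa; 10⁻⁶ is micro.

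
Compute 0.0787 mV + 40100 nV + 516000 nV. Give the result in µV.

In µV:
  0.0787 mV = 0.0787 × 10^3 µV = 78.7
  40100 nV = 40100 × 10^-3 µV = 40.1
  516000 nV = 516000 × 10^-3 µV = 516
Sum: 78.7 + 40.1 + 516 = 634.8

634.8 µV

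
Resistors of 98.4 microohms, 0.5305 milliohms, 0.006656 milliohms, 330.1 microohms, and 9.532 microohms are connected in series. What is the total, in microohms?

In microohms:
  98.4 microohms → 98.4
  0.5305 milliohms = 0.5305 × 10³ microohms = 530.5
  0.006656 milliohms = 0.006656 × 10³ microohms = 6.656
  330.1 microohms → 330.1
  9.532 microohms → 9.532
Sum: 98.4 + 530.5 + 6.656 + 330.1 + 9.532 = 975.188

975.188 microohms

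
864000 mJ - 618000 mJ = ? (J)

246 J

In J:
  864000 mJ = 864000 × 10⁻³ J = 864
  618000 mJ = 618000 × 10⁻³ J = 618
Difference: 864 - 618 = 246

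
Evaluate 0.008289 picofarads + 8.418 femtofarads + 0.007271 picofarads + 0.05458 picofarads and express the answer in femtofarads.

In femtofarads:
  0.008289 picofarads = 0.008289 × 10^3 femtofarads = 8.289
  8.418 femtofarads → 8.418
  0.007271 picofarads = 0.007271 × 10^3 femtofarads = 7.271
  0.05458 picofarads = 0.05458 × 10^3 femtofarads = 54.58
Sum: 8.289 + 8.418 + 7.271 + 54.58 = 78.558

78.558 femtofarads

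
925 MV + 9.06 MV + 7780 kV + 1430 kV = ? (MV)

943.27 MV

In MV:
  925 MV → 925
  9.06 MV → 9.06
  7780 kV = 7780 × 10⁻³ MV = 7.78
  1430 kV = 1430 × 10⁻³ MV = 1.43
Sum: 925 + 9.06 + 7.78 + 1.43 = 943.27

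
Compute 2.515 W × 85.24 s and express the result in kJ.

2.515 × 85.24 = 214.3786 J

0.2143786 kJ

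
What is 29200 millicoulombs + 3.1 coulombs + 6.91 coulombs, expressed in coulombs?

39.21 coulombs

In coulombs:
  29200 millicoulombs = 29200 × 10⁻³ coulombs = 29.2
  3.1 coulombs → 3.1
  6.91 coulombs → 6.91
Sum: 29.2 + 3.1 + 6.91 = 39.21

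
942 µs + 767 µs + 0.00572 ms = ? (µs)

In µs:
  942 µs → 942
  767 µs → 767
  0.00572 ms = 0.00572e3 µs = 5.72
Sum: 942 + 767 + 5.72 = 1714.72

1714.72 µs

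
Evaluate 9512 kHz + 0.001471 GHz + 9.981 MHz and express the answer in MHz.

In MHz:
  9512 kHz = 9512 × 10^-3 MHz = 9.512
  0.001471 GHz = 0.001471 × 10^3 MHz = 1.471
  9.981 MHz → 9.981
Sum: 9.512 + 1.471 + 9.981 = 20.964

20.964 MHz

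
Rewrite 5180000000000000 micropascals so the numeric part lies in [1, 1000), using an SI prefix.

= 5.18e9 pascals; 1e9 is giga.

5.18 gigapascals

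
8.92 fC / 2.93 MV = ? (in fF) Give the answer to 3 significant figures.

(8.92 × 10^-15) / (2.93 × 10^6) = 3.0444 × 10^-21 F

0.00000304 fF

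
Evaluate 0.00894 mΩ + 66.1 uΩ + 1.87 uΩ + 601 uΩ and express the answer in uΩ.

In uΩ:
  0.00894 mΩ = 0.00894 × 10³ uΩ = 8.94
  66.1 uΩ → 66.1
  1.87 uΩ → 1.87
  601 uΩ → 601
Sum: 8.94 + 66.1 + 1.87 + 601 = 677.91

677.91 uΩ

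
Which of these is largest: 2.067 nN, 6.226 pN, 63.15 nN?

2.067 nN = 0.000000002067 N
6.226 pN = 0.000000000006226 N
63.15 nN = 0.00000006315 N

63.15 nN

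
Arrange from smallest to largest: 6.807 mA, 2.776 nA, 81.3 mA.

2.776 nA < 6.807 mA < 81.3 mA

6.807 mA = 0.006807 A
2.776 nA = 0.000000002776 A
81.3 mA = 0.0813 A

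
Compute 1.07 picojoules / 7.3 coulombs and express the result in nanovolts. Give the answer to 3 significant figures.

0.000147 nanovolts

(1.07e-12) / (7.3) = 0.14658e-12 V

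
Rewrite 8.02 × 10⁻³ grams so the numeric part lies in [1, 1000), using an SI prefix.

8.02 milligrams

= 8.02 × 10⁻³ grams; 10⁻³ is milli.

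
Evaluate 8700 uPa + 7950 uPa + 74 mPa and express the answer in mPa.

90.65 mPa

In mPa:
  8700 uPa = 8700 × 10^-3 mPa = 8.7
  7950 uPa = 7950 × 10^-3 mPa = 7.95
  74 mPa → 74
Sum: 8.7 + 7.95 + 74 = 90.65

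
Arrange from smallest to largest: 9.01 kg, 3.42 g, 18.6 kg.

3.42 g < 9.01 kg < 18.6 kg

9.01 kg = 9010 g
3.42 g = 3.42 g
18.6 kg = 18600 g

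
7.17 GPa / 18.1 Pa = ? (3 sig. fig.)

(7.17 × 10^9) / (18.1) = 0.3961 × 10^9

396000000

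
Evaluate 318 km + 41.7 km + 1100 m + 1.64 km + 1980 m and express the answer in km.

In km:
  318 km → 318
  41.7 km → 41.7
  1100 m = 1100e-3 km = 1.1
  1.64 km → 1.64
  1980 m = 1980e-3 km = 1.98
Sum: 318 + 41.7 + 1.1 + 1.64 + 1.98 = 364.42

364.42 km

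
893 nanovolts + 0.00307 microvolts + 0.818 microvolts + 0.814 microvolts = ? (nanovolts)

2528.07 nanovolts

In nanovolts:
  893 nanovolts → 893
  0.00307 microvolts = 0.00307 × 10^3 nanovolts = 3.07
  0.818 microvolts = 0.818 × 10^3 nanovolts = 818
  0.814 microvolts = 0.814 × 10^3 nanovolts = 814
Sum: 893 + 3.07 + 818 + 814 = 2528.07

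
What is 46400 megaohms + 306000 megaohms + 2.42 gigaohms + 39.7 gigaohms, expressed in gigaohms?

394.52 gigaohms

In gigaohms:
  46400 megaohms = 46400 × 10^-3 gigaohms = 46.4
  306000 megaohms = 306000 × 10^-3 gigaohms = 306
  2.42 gigaohms → 2.42
  39.7 gigaohms → 39.7
Sum: 46.4 + 306 + 2.42 + 39.7 = 394.52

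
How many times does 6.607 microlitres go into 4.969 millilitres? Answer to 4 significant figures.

(4.969 × 10⁻³) / (6.607 × 10⁻⁶) = 0.75208 × 10³

752.1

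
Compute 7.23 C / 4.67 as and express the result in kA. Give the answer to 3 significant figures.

1550000000000000 kA

(7.23) / (4.67 × 10⁻¹⁸) = 1.5482 × 10¹⁸ A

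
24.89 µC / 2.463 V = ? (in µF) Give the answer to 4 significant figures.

(24.89e-6) / (2.463) = 10.1056e-6 F

10.11 µF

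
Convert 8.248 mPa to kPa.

0.000008248 kPa

milli = 10^-3, kilo = 10^3; factor is 10^-6.
8.248 × 10^-6 = 0.000008248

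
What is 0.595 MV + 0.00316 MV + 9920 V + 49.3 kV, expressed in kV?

In kV:
  0.595 MV = 0.595e3 kV = 595
  0.00316 MV = 0.00316e3 kV = 3.16
  9920 V = 9920e-3 kV = 9.92
  49.3 kV → 49.3
Sum: 595 + 3.16 + 9.92 + 49.3 = 657.38

657.38 kV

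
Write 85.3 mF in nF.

milli = 10^-3, nano = 10^-9; factor is 10^6.
85.3 × 10^6 = 85300000

85300000 nF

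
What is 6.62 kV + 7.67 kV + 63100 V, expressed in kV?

77.39 kV

In kV:
  6.62 kV → 6.62
  7.67 kV → 7.67
  63100 V = 63100e-3 kV = 63.1
Sum: 6.62 + 7.67 + 63.1 = 77.39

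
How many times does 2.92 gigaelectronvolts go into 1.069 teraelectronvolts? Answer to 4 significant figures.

(1.069 × 10¹²) / (2.92 × 10⁹) = 0.3661 × 10³

366.1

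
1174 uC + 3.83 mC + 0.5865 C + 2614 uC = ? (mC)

594.118 mC

In mC:
  1174 uC = 1174e-3 mC = 1.174
  3.83 mC → 3.83
  0.5865 C = 0.5865e3 mC = 586.5
  2614 uC = 2614e-3 mC = 2.614
Sum: 1.174 + 3.83 + 586.5 + 2.614 = 594.118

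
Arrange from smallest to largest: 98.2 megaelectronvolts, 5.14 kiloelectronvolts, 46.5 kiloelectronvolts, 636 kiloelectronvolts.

98.2 megaelectronvolts = 98200000 electronvolts
5.14 kiloelectronvolts = 5140 electronvolts
46.5 kiloelectronvolts = 46500 electronvolts
636 kiloelectronvolts = 636000 electronvolts

5.14 kiloelectronvolts < 46.5 kiloelectronvolts < 636 kiloelectronvolts < 98.2 megaelectronvolts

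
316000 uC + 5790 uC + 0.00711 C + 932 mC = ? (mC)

In mC:
  316000 uC = 316000 × 10^-3 mC = 316
  5790 uC = 5790 × 10^-3 mC = 5.79
  0.00711 C = 0.00711 × 10^3 mC = 7.11
  932 mC → 932
Sum: 316 + 5.79 + 7.11 + 932 = 1260.9

1260.9 mC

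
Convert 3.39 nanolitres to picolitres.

nano = 10^-9, pico = 10^-12; factor is 10^3.
3.39 × 10^3 = 3390

3390 picolitres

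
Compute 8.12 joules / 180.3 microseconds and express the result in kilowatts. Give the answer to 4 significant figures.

45.04 kilowatts

(8.12) / (180.3e-6) = 0.0450361e6 W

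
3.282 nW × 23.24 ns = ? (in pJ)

0.00007627368 pJ

3.282 × 10^-9 × 23.24 × 10^-9 = 76.27368 × 10^-18 J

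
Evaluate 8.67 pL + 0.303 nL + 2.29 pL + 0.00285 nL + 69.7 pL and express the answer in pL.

386.51 pL

In pL:
  8.67 pL → 8.67
  0.303 nL = 0.303e3 pL = 303
  2.29 pL → 2.29
  0.00285 nL = 0.00285e3 pL = 2.85
  69.7 pL → 69.7
Sum: 8.67 + 303 + 2.29 + 2.85 + 69.7 = 386.51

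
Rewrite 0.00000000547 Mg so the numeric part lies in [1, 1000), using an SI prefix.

= 5.47 × 10⁻³ g; 10⁻³ is milli.

5.47 mg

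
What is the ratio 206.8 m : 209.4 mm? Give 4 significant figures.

(206.8) / (209.4 × 10⁻³) = 0.98758 × 10³

987.6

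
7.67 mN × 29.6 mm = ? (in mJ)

0.227032 mJ

7.67 × 10^-3 × 29.6 × 10^-3 = 227.032 × 10^-6 J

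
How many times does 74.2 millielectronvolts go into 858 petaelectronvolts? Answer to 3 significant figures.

11600000000000000000

(858 × 10¹⁵) / (74.2 × 10⁻³) = 11.56 × 10¹⁸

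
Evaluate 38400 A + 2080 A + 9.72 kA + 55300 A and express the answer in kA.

105.5 kA

In kA:
  38400 A = 38400e-3 kA = 38.4
  2080 A = 2080e-3 kA = 2.08
  9.72 kA → 9.72
  55300 A = 55300e-3 kA = 55.3
Sum: 38.4 + 2.08 + 9.72 + 55.3 = 105.5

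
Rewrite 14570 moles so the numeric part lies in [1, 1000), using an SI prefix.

14.57 kilomoles

= 14.57 × 10^3 moles; 10^3 is kilo.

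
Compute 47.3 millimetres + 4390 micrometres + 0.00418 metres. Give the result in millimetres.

In millimetres:
  47.3 millimetres → 47.3
  4390 micrometres = 4390e-3 millimetres = 4.39
  0.00418 metres = 0.00418e3 millimetres = 4.18
Sum: 47.3 + 4.39 + 4.18 = 55.87

55.87 millimetres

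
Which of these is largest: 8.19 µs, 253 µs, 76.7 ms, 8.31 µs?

8.19 µs = 0.00000819 s
253 µs = 0.000253 s
76.7 ms = 0.0767 s
8.31 µs = 0.00000831 s

76.7 ms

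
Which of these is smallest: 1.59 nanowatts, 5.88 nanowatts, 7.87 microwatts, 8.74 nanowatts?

1.59 nanowatts

1.59 nanowatts = 0.00000000159 watts
5.88 nanowatts = 0.00000000588 watts
7.87 microwatts = 0.00000787 watts
8.74 nanowatts = 0.00000000874 watts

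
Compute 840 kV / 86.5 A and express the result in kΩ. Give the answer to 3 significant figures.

(840e3) / (86.5) = 9.711e3 Ω

9.71 kΩ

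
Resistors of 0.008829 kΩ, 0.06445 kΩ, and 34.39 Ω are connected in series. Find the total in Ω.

107.669 Ω

In Ω:
  0.008829 kΩ = 0.008829 × 10^3 Ω = 8.829
  0.06445 kΩ = 0.06445 × 10^3 Ω = 64.45
  34.39 Ω → 34.39
Sum: 8.829 + 64.45 + 34.39 = 107.669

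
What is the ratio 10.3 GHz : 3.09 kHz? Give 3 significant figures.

(10.3 × 10⁹) / (3.09 × 10³) = 3.333 × 10⁶

3330000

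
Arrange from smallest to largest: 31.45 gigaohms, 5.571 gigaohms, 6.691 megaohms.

31.45 gigaohms = 31450000000 ohms
5.571 gigaohms = 5571000000 ohms
6.691 megaohms = 6691000 ohms

6.691 megaohms < 5.571 gigaohms < 31.45 gigaohms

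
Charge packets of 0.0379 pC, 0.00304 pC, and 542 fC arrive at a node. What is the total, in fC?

In fC:
  0.0379 pC = 0.0379 × 10^3 fC = 37.9
  0.00304 pC = 0.00304 × 10^3 fC = 3.04
  542 fC → 542
Sum: 37.9 + 3.04 + 542 = 582.94

582.94 fC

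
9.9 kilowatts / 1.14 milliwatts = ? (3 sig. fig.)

(9.9 × 10³) / (1.14 × 10⁻³) = 8.684 × 10⁶

8680000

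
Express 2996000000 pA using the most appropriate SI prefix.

2.996 mA

= 2.996e-3 A; 1e-3 is milli.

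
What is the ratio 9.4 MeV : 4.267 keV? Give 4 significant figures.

2203

(9.4e6) / (4.267e3) = 2.203e3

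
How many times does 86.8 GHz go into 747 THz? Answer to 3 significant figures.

8610

(747 × 10¹²) / (86.8 × 10⁹) = 8.606 × 10³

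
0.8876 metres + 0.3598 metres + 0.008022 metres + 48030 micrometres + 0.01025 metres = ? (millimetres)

In millimetres:
  0.8876 metres = 0.8876 × 10^3 millimetres = 887.6
  0.3598 metres = 0.3598 × 10^3 millimetres = 359.8
  0.008022 metres = 0.008022 × 10^3 millimetres = 8.022
  48030 micrometres = 48030 × 10^-3 millimetres = 48.03
  0.01025 metres = 0.01025 × 10^3 millimetres = 10.25
Sum: 887.6 + 359.8 + 8.022 + 48.03 + 10.25 = 1313.702

1313.702 millimetres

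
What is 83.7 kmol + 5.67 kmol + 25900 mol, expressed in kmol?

In kmol:
  83.7 kmol → 83.7
  5.67 kmol → 5.67
  25900 mol = 25900 × 10⁻³ kmol = 25.9
Sum: 83.7 + 5.67 + 25.9 = 115.27

115.27 kmol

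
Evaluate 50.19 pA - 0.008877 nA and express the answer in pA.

In pA:
  50.19 pA → 50.19
  0.008877 nA = 0.008877e3 pA = 8.877
Difference: 50.19 - 8.877 = 41.313

41.313 pA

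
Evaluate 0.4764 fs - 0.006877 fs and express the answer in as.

469.523 as

In as:
  0.4764 fs = 0.4764 × 10³ as = 476.4
  0.006877 fs = 0.006877 × 10³ as = 6.877
Difference: 476.4 - 6.877 = 469.523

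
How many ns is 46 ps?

pico = 10⁻¹², nano = 10⁻⁹; factor is 10⁻³.
46 × 10⁻³ = 0.046

0.046 ns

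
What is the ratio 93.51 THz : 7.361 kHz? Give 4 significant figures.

(93.51 × 10¹²) / (7.361 × 10³) = 12.703 × 10⁹

12700000000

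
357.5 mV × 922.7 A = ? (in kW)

0.32986525 kW

357.5 × 10⁻³ × 922.7 = 329865.25 × 10⁻³ W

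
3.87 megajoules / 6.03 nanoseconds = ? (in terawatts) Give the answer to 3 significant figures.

(3.87e6) / (6.03e-9) = 0.64179e15 W

642 terawatts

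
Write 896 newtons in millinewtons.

896000 millinewtons

(no prefix) = 10⁰, milli = 10⁻³; factor is 10³.
896 × 10³ = 896000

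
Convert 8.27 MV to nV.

mega = 1e6, nano = 1e-9; factor is 1e15.
8.27 × 1e15 = 8270000000000000

8270000000000000 nV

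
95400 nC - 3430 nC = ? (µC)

91.97 µC

In µC:
  95400 nC = 95400 × 10^-3 µC = 95.4
  3430 nC = 3430 × 10^-3 µC = 3.43
Difference: 95.4 - 3.43 = 91.97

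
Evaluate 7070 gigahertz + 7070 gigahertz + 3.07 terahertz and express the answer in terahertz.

In terahertz:
  7070 gigahertz = 7070e-3 terahertz = 7.07
  7070 gigahertz = 7070e-3 terahertz = 7.07
  3.07 terahertz → 3.07
Sum: 7.07 + 7.07 + 3.07 = 17.21

17.21 terahertz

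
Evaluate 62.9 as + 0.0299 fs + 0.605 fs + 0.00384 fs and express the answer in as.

In as:
  62.9 as → 62.9
  0.0299 fs = 0.0299 × 10³ as = 29.9
  0.605 fs = 0.605 × 10³ as = 605
  0.00384 fs = 0.00384 × 10³ as = 3.84
Sum: 62.9 + 29.9 + 605 + 3.84 = 701.64

701.64 as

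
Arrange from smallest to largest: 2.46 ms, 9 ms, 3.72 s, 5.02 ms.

2.46 ms = 0.00246 s
9 ms = 0.009 s
3.72 s = 3.72 s
5.02 ms = 0.00502 s

2.46 ms < 5.02 ms < 9 ms < 3.72 s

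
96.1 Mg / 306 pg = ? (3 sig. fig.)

(96.1 × 10^6) / (306 × 10^-12) = 0.3141 × 10^18

314000000000000000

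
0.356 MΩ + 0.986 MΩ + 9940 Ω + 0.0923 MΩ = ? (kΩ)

In kΩ:
  0.356 MΩ = 0.356e3 kΩ = 356
  0.986 MΩ = 0.986e3 kΩ = 986
  9940 Ω = 9940e-3 kΩ = 9.94
  0.0923 MΩ = 0.0923e3 kΩ = 92.3
Sum: 356 + 986 + 9.94 + 92.3 = 1444.24

1444.24 kΩ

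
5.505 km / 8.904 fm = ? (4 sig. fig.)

(5.505 × 10^3) / (8.904 × 10^-15) = 0.61826 × 10^18

618300000000000000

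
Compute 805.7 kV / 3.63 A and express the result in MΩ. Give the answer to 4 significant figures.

0.2220 MΩ

(805.7 × 10^3) / (3.63) = 221.956 × 10^3 Ω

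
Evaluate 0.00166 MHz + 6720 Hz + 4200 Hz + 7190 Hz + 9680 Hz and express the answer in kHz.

In kHz:
  0.00166 MHz = 0.00166 × 10^3 kHz = 1.66
  6720 Hz = 6720 × 10^-3 kHz = 6.72
  4200 Hz = 4200 × 10^-3 kHz = 4.2
  7190 Hz = 7190 × 10^-3 kHz = 7.19
  9680 Hz = 9680 × 10^-3 kHz = 9.68
Sum: 1.66 + 6.72 + 4.2 + 7.19 + 9.68 = 29.45

29.45 kHz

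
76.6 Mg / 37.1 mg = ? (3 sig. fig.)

(76.6 × 10^6) / (37.1 × 10^-3) = 2.065 × 10^9

2060000000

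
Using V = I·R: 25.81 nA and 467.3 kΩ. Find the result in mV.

12.061013 mV

25.81 × 10⁻⁹ × 467.3 × 10³ = 12061.013 × 10⁻⁶ V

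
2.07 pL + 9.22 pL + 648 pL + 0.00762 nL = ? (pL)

In pL:
  2.07 pL → 2.07
  9.22 pL → 9.22
  648 pL → 648
  0.00762 nL = 0.00762 × 10³ pL = 7.62
Sum: 2.07 + 9.22 + 648 + 7.62 = 666.91

666.91 pL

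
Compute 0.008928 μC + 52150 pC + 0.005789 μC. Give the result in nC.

66.867 nC

In nC:
  0.008928 μC = 0.008928e3 nC = 8.928
  52150 pC = 52150e-3 nC = 52.15
  0.005789 μC = 0.005789e3 nC = 5.789
Sum: 8.928 + 52.15 + 5.789 = 66.867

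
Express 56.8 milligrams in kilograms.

milli = 1e-3, kilo = 1e3; factor is 1e-6.
56.8 × 1e-6 = 0.0000568

0.0000568 kilograms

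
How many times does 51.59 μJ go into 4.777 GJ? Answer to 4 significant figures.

92600000000000

(4.777e9) / (51.59e-6) = 0.092595e15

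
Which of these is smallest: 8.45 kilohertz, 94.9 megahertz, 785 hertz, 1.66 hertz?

8.45 kilohertz = 8450 hertz
94.9 megahertz = 94900000 hertz
785 hertz = 785 hertz
1.66 hertz = 1.66 hertz

1.66 hertz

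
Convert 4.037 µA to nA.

4037 nA

micro = 1e-6, nano = 1e-9; factor is 1e3.
4.037 × 1e3 = 4037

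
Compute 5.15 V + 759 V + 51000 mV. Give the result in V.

In V:
  5.15 V → 5.15
  759 V → 759
  51000 mV = 51000e-3 V = 51
Sum: 5.15 + 759 + 51 = 815.15

815.15 V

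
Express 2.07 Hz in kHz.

(no prefix) = 10⁰, kilo = 10³; factor is 10⁻³.
2.07 × 10⁻³ = 0.00207

0.00207 kHz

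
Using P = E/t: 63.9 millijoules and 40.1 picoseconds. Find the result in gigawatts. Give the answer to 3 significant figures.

(63.9 × 10⁻³) / (40.1 × 10⁻¹²) = 1.5935 × 10⁹ W

1.59 gigawatts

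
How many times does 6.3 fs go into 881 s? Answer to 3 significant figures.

(881) / (6.3 × 10^-15) = 139.8 × 10^15

140000000000000000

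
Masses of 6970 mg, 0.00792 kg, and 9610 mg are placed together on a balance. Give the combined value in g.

In g:
  6970 mg = 6970 × 10⁻³ g = 6.97
  0.00792 kg = 0.00792 × 10³ g = 7.92
  9610 mg = 9610 × 10⁻³ g = 9.61
Sum: 6.97 + 7.92 + 9.61 = 24.5

24.5 g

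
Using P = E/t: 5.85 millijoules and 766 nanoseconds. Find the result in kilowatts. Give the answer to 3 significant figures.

7.64 kilowatts

(5.85 × 10^-3) / (766 × 10^-9) = 0.0076371 × 10^6 W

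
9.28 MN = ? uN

9280000000000 uN

mega = 10^6, micro = 10^-6; factor is 10^12.
9.28 × 10^12 = 9280000000000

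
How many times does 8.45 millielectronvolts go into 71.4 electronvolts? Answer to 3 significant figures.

8450

(71.4) / (8.45 × 10^-3) = 8.45 × 10^3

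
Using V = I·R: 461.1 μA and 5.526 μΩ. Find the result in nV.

2.5480386 nV

461.1 × 10^-6 × 5.526 × 10^-6 = 2548.0386 × 10^-12 V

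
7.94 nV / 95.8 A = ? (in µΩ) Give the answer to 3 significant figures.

0.0000829 µΩ

(7.94 × 10^-9) / (95.8) = 0.082881 × 10^-9 Ω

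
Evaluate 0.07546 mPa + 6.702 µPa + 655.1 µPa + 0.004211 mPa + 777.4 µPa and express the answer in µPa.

In µPa:
  0.07546 mPa = 0.07546 × 10^3 µPa = 75.46
  6.702 µPa → 6.702
  655.1 µPa → 655.1
  0.004211 mPa = 0.004211 × 10^3 µPa = 4.211
  777.4 µPa → 777.4
Sum: 75.46 + 6.702 + 655.1 + 4.211 + 777.4 = 1518.873

1518.873 µPa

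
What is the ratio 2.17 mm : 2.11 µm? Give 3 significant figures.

1030

(2.17e-3) / (2.11e-6) = 1.028e3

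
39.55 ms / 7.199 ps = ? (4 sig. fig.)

5494000000

(39.55 × 10⁻³) / (7.199 × 10⁻¹²) = 5.4938 × 10⁹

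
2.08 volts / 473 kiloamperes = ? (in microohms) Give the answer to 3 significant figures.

(2.08) / (473e3) = 0.0043975e-3 Ω

4.40 microohms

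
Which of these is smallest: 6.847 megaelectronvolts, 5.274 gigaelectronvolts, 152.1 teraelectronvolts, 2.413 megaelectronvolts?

6.847 megaelectronvolts = 6847000 electronvolts
5.274 gigaelectronvolts = 5274000000 electronvolts
152.1 teraelectronvolts = 152100000000000 electronvolts
2.413 megaelectronvolts = 2413000 electronvolts

2.413 megaelectronvolts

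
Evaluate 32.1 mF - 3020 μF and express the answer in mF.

29.08 mF

In mF:
  32.1 mF → 32.1
  3020 μF = 3020 × 10⁻³ mF = 3.02
Difference: 32.1 - 3.02 = 29.08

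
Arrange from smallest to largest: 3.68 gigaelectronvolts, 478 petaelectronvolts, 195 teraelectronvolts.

3.68 gigaelectronvolts = 3680000000 electronvolts
478 petaelectronvolts = 478000000000000000 electronvolts
195 teraelectronvolts = 195000000000000 electronvolts

3.68 gigaelectronvolts < 195 teraelectronvolts < 478 petaelectronvolts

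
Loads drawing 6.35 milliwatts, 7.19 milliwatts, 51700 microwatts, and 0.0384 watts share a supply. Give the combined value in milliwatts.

103.64 milliwatts

In milliwatts:
  6.35 milliwatts → 6.35
  7.19 milliwatts → 7.19
  51700 microwatts = 51700 × 10⁻³ milliwatts = 51.7
  0.0384 watts = 0.0384 × 10³ milliwatts = 38.4
Sum: 6.35 + 7.19 + 51.7 + 38.4 = 103.64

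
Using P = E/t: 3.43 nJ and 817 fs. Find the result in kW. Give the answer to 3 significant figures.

4.20 kW

(3.43 × 10⁻⁹) / (817 × 10⁻¹⁵) = 0.0041983 × 10⁶ W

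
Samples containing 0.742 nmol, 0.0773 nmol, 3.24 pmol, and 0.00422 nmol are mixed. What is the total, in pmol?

In pmol:
  0.742 nmol = 0.742 × 10³ pmol = 742
  0.0773 nmol = 0.0773 × 10³ pmol = 77.3
  3.24 pmol → 3.24
  0.00422 nmol = 0.00422 × 10³ pmol = 4.22
Sum: 742 + 77.3 + 3.24 + 4.22 = 826.76

826.76 pmol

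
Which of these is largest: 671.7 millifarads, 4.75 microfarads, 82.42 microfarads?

671.7 millifarads

671.7 millifarads = 0.6717 farads
4.75 microfarads = 0.00000475 farads
82.42 microfarads = 0.00008242 farads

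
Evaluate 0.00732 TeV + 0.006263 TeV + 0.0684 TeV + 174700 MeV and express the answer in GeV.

In GeV:
  0.00732 TeV = 0.00732e3 GeV = 7.32
  0.006263 TeV = 0.006263e3 GeV = 6.263
  0.0684 TeV = 0.0684e3 GeV = 68.4
  174700 MeV = 174700e-3 GeV = 174.7
Sum: 7.32 + 6.263 + 68.4 + 174.7 = 256.683

256.683 GeV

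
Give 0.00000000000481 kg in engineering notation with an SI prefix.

4.81 ng

= 4.81 × 10⁻⁹ g; 10⁻⁹ is nano.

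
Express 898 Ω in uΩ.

898000000 uΩ

(no prefix) = 10⁰, micro = 10⁻⁶; factor is 10⁶.
898 × 10⁶ = 898000000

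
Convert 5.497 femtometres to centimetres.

0.0000000000005497 centimetres

femto = 10^-15, centi = 10^-2; factor is 10^-13.
5.497 × 10^-13 = 0.0000000000005497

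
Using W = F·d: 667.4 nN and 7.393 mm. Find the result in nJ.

4.9340882 nJ

667.4e-9 × 7.393e-3 = 4934.0882e-12 J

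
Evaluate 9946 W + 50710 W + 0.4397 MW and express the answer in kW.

500.356 kW

In kW:
  9946 W = 9946e-3 kW = 9.946
  50710 W = 50710e-3 kW = 50.71
  0.4397 MW = 0.4397e3 kW = 439.7
Sum: 9.946 + 50.71 + 439.7 = 500.356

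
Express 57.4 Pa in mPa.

57400 mPa

(no prefix) = 1e0, milli = 1e-3; factor is 1e3.
57.4 × 1e3 = 57400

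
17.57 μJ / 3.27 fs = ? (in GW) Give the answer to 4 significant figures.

(17.57 × 10^-6) / (3.27 × 10^-15) = 5.37309 × 10^9 W

5.373 GW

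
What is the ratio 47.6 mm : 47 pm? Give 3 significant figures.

1010000000

(47.6 × 10⁻³) / (47 × 10⁻¹²) = 1.013 × 10⁹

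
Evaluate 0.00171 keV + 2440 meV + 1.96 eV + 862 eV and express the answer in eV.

In eV:
  0.00171 keV = 0.00171e3 eV = 1.71
  2440 meV = 2440e-3 eV = 2.44
  1.96 eV → 1.96
  862 eV → 862
Sum: 1.71 + 2.44 + 1.96 + 862 = 868.11

868.11 eV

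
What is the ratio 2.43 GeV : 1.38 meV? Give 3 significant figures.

1760000000000

(2.43e9) / (1.38e-3) = 1.761e12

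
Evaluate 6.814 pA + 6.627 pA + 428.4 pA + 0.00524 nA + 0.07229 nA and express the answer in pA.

519.371 pA

In pA:
  6.814 pA → 6.814
  6.627 pA → 6.627
  428.4 pA → 428.4
  0.00524 nA = 0.00524 × 10^3 pA = 5.24
  0.07229 nA = 0.07229 × 10^3 pA = 72.29
Sum: 6.814 + 6.627 + 428.4 + 5.24 + 72.29 = 519.371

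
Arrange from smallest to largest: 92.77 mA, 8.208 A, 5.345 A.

92.77 mA < 5.345 A < 8.208 A

92.77 mA = 0.09277 A
8.208 A = 8.208 A
5.345 A = 5.345 A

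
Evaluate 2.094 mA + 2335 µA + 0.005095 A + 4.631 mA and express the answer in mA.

14.155 mA

In mA:
  2.094 mA → 2.094
  2335 µA = 2335e-3 mA = 2.335
  0.005095 A = 0.005095e3 mA = 5.095
  4.631 mA → 4.631
Sum: 2.094 + 2.335 + 5.095 + 4.631 = 14.155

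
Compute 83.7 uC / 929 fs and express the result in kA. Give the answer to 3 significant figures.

(83.7e-6) / (929e-15) = 0.090097e9 A

90100 kA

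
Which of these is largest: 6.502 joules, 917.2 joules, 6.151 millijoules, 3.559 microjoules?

6.502 joules = 6.502 joules
917.2 joules = 917.2 joules
6.151 millijoules = 0.006151 joules
3.559 microjoules = 0.000003559 joules

917.2 joules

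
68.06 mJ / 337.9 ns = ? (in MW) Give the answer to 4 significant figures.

0.2014 MW

(68.06 × 10^-3) / (337.9 × 10^-9) = 0.201421 × 10^6 W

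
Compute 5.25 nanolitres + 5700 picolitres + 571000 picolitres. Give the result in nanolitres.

581.95 nanolitres

In nanolitres:
  5.25 nanolitres → 5.25
  5700 picolitres = 5700 × 10^-3 nanolitres = 5.7
  571000 picolitres = 571000 × 10^-3 nanolitres = 571
Sum: 5.25 + 5.7 + 571 = 581.95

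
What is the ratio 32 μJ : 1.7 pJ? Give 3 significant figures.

(32e-6) / (1.7e-12) = 18.82e6

18800000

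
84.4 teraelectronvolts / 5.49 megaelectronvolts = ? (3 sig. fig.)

(84.4 × 10^12) / (5.49 × 10^6) = 15.37 × 10^6

15400000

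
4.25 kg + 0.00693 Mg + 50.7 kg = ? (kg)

In kg:
  4.25 kg → 4.25
  0.00693 Mg = 0.00693 × 10^3 kg = 6.93
  50.7 kg → 50.7
Sum: 4.25 + 6.93 + 50.7 = 61.88

61.88 kg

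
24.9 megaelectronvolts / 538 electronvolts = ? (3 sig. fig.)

46300

(24.9 × 10^6) / (538) = 0.04628 × 10^6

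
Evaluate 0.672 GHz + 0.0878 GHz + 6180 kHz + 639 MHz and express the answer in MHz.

In MHz:
  0.672 GHz = 0.672e3 MHz = 672
  0.0878 GHz = 0.0878e3 MHz = 87.8
  6180 kHz = 6180e-3 MHz = 6.18
  639 MHz → 639
Sum: 672 + 87.8 + 6.18 + 639 = 1404.98

1404.98 MHz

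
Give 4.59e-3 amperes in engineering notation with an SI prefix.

4.59 milliamperes

= 4.59e-3 amperes; 1e-3 is milli.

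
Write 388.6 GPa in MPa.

388600 MPa

giga = 10⁹, mega = 10⁶; factor is 10³.
388.6 × 10³ = 388600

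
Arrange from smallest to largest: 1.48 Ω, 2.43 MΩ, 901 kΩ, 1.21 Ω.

1.48 Ω = 1.48 Ω
2.43 MΩ = 2430000 Ω
901 kΩ = 901000 Ω
1.21 Ω = 1.21 Ω

1.21 Ω < 1.48 Ω < 901 kΩ < 2.43 MΩ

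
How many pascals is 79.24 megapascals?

79240000 pascals

mega = 10^6, (no prefix) = 10^0; factor is 10^6.
79.24 × 10^6 = 79240000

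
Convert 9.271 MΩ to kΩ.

mega = 10⁶, kilo = 10³; factor is 10³.
9.271 × 10³ = 9271

9271 kΩ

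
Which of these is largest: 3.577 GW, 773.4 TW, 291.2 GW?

3.577 GW = 3577000000 W
773.4 TW = 773400000000000 W
291.2 GW = 291200000000 W

773.4 TW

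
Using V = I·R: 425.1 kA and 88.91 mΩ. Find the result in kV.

37.795641 kV

425.1 × 10³ × 88.91 × 10⁻³ = 37795.641 V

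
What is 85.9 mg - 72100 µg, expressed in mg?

In mg:
  85.9 mg → 85.9
  72100 µg = 72100 × 10^-3 mg = 72.1
Difference: 85.9 - 72.1 = 13.8

13.8 mg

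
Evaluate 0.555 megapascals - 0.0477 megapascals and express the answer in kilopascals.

507.3 kilopascals

In kilopascals:
  0.555 megapascals = 0.555e3 kilopascals = 555
  0.0477 megapascals = 0.0477e3 kilopascals = 47.7
Difference: 555 - 47.7 = 507.3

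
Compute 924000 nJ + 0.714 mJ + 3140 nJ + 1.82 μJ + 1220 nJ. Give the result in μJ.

1644.18 μJ

In μJ:
  924000 nJ = 924000 × 10⁻³ μJ = 924
  0.714 mJ = 0.714 × 10³ μJ = 714
  3140 nJ = 3140 × 10⁻³ μJ = 3.14
  1.82 μJ → 1.82
  1220 nJ = 1220 × 10⁻³ μJ = 1.22
Sum: 924 + 714 + 3.14 + 1.82 + 1.22 = 1644.18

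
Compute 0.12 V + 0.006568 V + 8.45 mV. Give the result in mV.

135.018 mV

In mV:
  0.12 V = 0.12 × 10³ mV = 120
  0.006568 V = 0.006568 × 10³ mV = 6.568
  8.45 mV → 8.45
Sum: 120 + 6.568 + 8.45 = 135.018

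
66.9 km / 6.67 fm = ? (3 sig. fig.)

(66.9e3) / (6.67e-15) = 10.03e18

10000000000000000000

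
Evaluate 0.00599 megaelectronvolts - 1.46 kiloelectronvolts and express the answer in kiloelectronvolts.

4.53 kiloelectronvolts

In kiloelectronvolts:
  0.00599 megaelectronvolts = 0.00599e3 kiloelectronvolts = 5.99
  1.46 kiloelectronvolts → 1.46
Difference: 5.99 - 1.46 = 4.53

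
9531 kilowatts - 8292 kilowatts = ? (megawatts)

In megawatts:
  9531 kilowatts = 9531 × 10⁻³ megawatts = 9.531
  8292 kilowatts = 8292 × 10⁻³ megawatts = 8.292
Difference: 9.531 - 8.292 = 1.239

1.239 megawatts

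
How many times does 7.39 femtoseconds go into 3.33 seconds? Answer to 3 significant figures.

451000000000000

(3.33) / (7.39 × 10^-15) = 0.4506 × 10^15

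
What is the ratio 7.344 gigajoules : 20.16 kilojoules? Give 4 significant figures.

364300

(7.344 × 10⁹) / (20.16 × 10³) = 0.36429 × 10⁶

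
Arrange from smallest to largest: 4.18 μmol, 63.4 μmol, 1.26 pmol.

4.18 μmol = 0.00000418 mol
63.4 μmol = 0.0000634 mol
1.26 pmol = 0.00000000000126 mol

1.26 pmol < 4.18 μmol < 63.4 μmol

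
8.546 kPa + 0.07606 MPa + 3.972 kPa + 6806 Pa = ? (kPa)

95.384 kPa

In kPa:
  8.546 kPa → 8.546
  0.07606 MPa = 0.07606 × 10³ kPa = 76.06
  3.972 kPa → 3.972
  6806 Pa = 6806 × 10⁻³ kPa = 6.806
Sum: 8.546 + 76.06 + 3.972 + 6.806 = 95.384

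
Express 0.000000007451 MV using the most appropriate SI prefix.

= 7.451 × 10^-3 V; 10^-3 is milli.

7.451 mV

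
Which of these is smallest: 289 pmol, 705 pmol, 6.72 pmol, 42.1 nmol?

289 pmol = 0.000000000289 mol
705 pmol = 0.000000000705 mol
6.72 pmol = 0.00000000000672 mol
42.1 nmol = 0.0000000421 mol

6.72 pmol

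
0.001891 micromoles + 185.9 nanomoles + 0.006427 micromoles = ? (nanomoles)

194.218 nanomoles

In nanomoles:
  0.001891 micromoles = 0.001891 × 10^3 nanomoles = 1.891
  185.9 nanomoles → 185.9
  0.006427 micromoles = 0.006427 × 10^3 nanomoles = 6.427
Sum: 1.891 + 185.9 + 6.427 = 194.218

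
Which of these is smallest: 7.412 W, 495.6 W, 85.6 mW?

7.412 W = 7.412 W
495.6 W = 495.6 W
85.6 mW = 0.0856 W

85.6 mW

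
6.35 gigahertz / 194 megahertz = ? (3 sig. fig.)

32.7

(6.35 × 10⁹) / (194 × 10⁶) = 0.03273 × 10³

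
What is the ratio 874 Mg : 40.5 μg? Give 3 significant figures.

21600000000000

(874e6) / (40.5e-6) = 21.58e12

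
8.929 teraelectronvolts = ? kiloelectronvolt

8929000000 kiloelectronvolts

tera = 10^12, kilo = 10^3; factor is 10^9.
8.929 × 10^9 = 8929000000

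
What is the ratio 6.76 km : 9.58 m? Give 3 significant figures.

(6.76 × 10³) / (9.58) = 0.7056 × 10³

706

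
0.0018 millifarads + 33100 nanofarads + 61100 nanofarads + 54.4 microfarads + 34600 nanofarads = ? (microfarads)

In microfarads:
  0.0018 millifarads = 0.0018e3 microfarads = 1.8
  33100 nanofarads = 33100e-3 microfarads = 33.1
  61100 nanofarads = 61100e-3 microfarads = 61.1
  54.4 microfarads → 54.4
  34600 nanofarads = 34600e-3 microfarads = 34.6
Sum: 1.8 + 33.1 + 61.1 + 54.4 + 34.6 = 185

185 microfarads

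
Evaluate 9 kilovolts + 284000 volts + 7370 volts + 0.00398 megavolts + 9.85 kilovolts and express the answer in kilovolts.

In kilovolts:
  9 kilovolts → 9
  284000 volts = 284000 × 10^-3 kilovolts = 284
  7370 volts = 7370 × 10^-3 kilovolts = 7.37
  0.00398 megavolts = 0.00398 × 10^3 kilovolts = 3.98
  9.85 kilovolts → 9.85
Sum: 9 + 284 + 7.37 + 3.98 + 9.85 = 314.2

314.2 kilovolts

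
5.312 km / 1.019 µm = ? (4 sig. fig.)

5213000000

(5.312 × 10^3) / (1.019 × 10^-6) = 5.213 × 10^9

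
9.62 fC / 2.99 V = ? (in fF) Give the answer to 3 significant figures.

3.22 fF

(9.62 × 10^-15) / (2.99) = 3.2174 × 10^-15 F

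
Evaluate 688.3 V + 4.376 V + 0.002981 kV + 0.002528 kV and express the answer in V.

698.185 V

In V:
  688.3 V → 688.3
  4.376 V → 4.376
  0.002981 kV = 0.002981 × 10^3 V = 2.981
  0.002528 kV = 0.002528 × 10^3 V = 2.528
Sum: 688.3 + 4.376 + 2.981 + 2.528 = 698.185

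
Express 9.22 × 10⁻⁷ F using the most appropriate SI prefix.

= 922 × 10⁻⁹ F; 10⁻⁹ is nano.

922 nF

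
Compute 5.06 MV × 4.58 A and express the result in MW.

5.06e6 × 4.58 = 23.1748e6 W

23.1748 MW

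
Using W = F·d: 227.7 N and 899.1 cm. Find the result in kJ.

2.0472507 kJ

227.7 × 899.1e-2 = 204725.07e-2 J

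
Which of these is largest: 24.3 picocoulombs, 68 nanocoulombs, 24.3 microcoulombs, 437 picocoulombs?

24.3 microcoulombs

24.3 picocoulombs = 0.0000000000243 coulombs
68 nanocoulombs = 0.000000068 coulombs
24.3 microcoulombs = 0.0000243 coulombs
437 picocoulombs = 0.000000000437 coulombs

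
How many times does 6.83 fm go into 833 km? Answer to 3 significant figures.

(833e3) / (6.83e-15) = 122e18

122000000000000000000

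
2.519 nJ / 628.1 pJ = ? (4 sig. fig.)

4.011

(2.519 × 10^-9) / (628.1 × 10^-12) = 0.0040105 × 10^3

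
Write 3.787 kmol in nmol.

3787000000000 nmol

kilo = 10^3, nano = 10^-9; factor is 10^12.
3.787 × 10^12 = 3787000000000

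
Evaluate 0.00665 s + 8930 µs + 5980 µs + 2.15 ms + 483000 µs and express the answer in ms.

In ms:
  0.00665 s = 0.00665 × 10^3 ms = 6.65
  8930 µs = 8930 × 10^-3 ms = 8.93
  5980 µs = 5980 × 10^-3 ms = 5.98
  2.15 ms → 2.15
  483000 µs = 483000 × 10^-3 ms = 483
Sum: 6.65 + 8.93 + 5.98 + 2.15 + 483 = 506.71

506.71 ms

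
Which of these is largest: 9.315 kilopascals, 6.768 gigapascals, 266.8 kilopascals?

9.315 kilopascals = 9315 pascals
6.768 gigapascals = 6768000000 pascals
266.8 kilopascals = 266800 pascals

6.768 gigapascals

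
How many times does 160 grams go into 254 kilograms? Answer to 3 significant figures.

1590

(254 × 10^3) / (160) = 1.588 × 10^3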